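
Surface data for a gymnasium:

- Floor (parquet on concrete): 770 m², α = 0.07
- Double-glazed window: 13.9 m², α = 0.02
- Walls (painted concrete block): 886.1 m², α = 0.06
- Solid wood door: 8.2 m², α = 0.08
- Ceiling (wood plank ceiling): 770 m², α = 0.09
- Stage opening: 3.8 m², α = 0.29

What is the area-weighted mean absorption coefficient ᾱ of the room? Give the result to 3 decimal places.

0.073

S = Σ Sᵢ = 770 + 13.9 + 886.1 + 8.2 + 770 + 3.8 = 2452.0 m².
Weighted sum Σ Sα = 178.402.
ᾱ = A/S = 0.073.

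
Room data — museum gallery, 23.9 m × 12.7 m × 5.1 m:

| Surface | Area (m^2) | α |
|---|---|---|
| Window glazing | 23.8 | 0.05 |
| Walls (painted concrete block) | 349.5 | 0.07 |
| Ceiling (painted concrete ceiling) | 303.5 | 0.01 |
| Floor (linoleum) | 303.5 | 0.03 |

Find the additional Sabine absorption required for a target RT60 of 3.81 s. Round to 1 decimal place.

Summing Sᵢαᵢ: 1.190 + 24.465 + 3.035 + 9.105 → A₁ = 37.795 sabins.
Target A₂ = 0.161·1548.003/3.81 = 65.414 sabins (V = 1548.003 m³).
Additional absorption ΔA = 65.414 − 37.795 = 27.6 sabins.

27.6 sabins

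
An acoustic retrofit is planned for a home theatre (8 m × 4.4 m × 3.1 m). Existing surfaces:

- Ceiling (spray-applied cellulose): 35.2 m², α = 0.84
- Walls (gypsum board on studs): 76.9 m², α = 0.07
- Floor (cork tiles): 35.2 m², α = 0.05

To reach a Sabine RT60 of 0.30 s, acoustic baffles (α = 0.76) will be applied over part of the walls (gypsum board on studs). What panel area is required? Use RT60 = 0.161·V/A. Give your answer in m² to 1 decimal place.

Total absorption A₁ = 35.2·0.84 + 76.9·0.07 + 35.2·0.05
  = 29.568 + 5.383 + 1.760 = 36.711 m² sabins.
Required A₂ = 0.161·109.12/0.30 = 58.561 sabins.
Absorption to add: 58.561 − 36.711 = 21.850 sabins.
Each m² of panel replacing the walls (gypsum board on studs) adds (0.76 − 0.07) = 0.69 sabins.
Panel area = 21.850 / 0.69 = 31.7 m².

31.7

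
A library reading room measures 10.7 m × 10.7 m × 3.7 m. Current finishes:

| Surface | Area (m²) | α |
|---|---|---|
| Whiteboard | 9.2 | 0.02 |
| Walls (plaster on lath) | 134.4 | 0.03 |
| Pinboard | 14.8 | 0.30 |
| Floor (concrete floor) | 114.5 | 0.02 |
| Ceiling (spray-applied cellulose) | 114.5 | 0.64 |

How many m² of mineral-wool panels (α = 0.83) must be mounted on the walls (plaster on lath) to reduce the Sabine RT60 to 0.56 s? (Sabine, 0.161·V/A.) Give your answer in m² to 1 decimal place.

47.0

Equivalent absorption area: A₁ = 9.2*0.02 + 134.4*0.03 + 14.8*0.30 + 114.5*0.02 + 114.5*0.64 = 84.226 m².
V = 423.613 m³. Target absorption A₂ = 0.161 × 423.613 / 0.56 = 121.789 sabins.
Absorption to add: 121.789 − 84.226 = 37.563 sabins.
Net gain per m²: Δα = 0.83 − 0.03 = 0.80.
Area = ΔA/Δα = 37.563/0.80 = 47.0 m².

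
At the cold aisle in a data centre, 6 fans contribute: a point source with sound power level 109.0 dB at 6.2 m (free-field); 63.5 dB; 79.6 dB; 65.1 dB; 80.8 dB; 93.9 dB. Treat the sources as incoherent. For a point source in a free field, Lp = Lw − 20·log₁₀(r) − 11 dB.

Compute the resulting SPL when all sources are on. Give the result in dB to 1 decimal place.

94.5 dB

Source at 6.2 m: Lp = 109.0 − 20·log₁₀(6.2) − 11 = 82.2 dB.
Converting to relative power and adding: 10^(82.2/10) + 10^(63.5/10) + 10^(79.6/10) + 10^(65.1/10) + 10^(80.8/10) + 10^(93.9/10) = 2.838e+09.
Combined level = 10 log₁₀(2.838e+09) = 94.5 dB.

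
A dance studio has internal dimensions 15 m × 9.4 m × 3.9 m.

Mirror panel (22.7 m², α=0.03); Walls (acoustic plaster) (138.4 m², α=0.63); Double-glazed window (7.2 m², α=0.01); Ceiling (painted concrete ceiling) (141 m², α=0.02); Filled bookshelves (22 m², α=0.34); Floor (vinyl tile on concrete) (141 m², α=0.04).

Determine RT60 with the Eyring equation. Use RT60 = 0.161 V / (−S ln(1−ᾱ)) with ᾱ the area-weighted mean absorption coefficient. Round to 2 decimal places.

S = Σ Sᵢ = 472.3 m².
Σ(Sᵢαᵢ) = 22.7×0.03 + 138.4×0.63 + 7.2×0.01 + 141×0.02 + 22×0.34 + 141×0.04 = 103.885.
ᾱ = 103.885 / 472.3 = 0.2200.
−S·ln(1−ᾱ) = −472.3 × ln(1 − 0.2200) = 117.348.
V = 15 × 9.4 × 3.9 = 549.9 m³.
T = 0.161·V/[−S·ln(1−ᾱ)] = 0.161·549.9/117.348 = 0.75 s.

0.75 sec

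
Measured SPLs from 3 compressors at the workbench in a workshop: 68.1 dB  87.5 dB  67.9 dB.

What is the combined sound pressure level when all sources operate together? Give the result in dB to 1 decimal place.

87.6 dB

Σ 10^(Lᵢ/10) = 5.75e+08.
Back to dB: 10·log₁₀ Σ = 87.6 dB.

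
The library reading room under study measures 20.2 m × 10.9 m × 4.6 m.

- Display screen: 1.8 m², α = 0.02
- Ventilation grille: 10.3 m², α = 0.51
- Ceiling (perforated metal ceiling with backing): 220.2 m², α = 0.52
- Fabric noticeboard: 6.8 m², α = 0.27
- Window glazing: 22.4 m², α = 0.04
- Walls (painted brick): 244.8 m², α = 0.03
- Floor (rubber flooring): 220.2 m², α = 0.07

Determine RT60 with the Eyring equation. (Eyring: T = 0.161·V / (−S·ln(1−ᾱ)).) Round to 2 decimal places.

S = Σ Sᵢ = 726.5 m².
Σ(Sᵢαᵢ) = 1.8×0.02 + 10.3×0.51 + 220.2×0.52 + 6.8×0.27 + 22.4×0.04 + 244.8×0.03 + 220.2×0.07 = 145.283.
Mean coefficient ᾱ = A/S = 0.2000.
Eyring denominator: −S ln(1−ᾱ) = 162.114.
V = 20.2 × 10.9 × 4.6 = 1012.828 m³.
T = 0.161·V/[−S·ln(1−ᾱ)] = 0.161·1012.828/162.114 = 1.01 s.

1.01 sec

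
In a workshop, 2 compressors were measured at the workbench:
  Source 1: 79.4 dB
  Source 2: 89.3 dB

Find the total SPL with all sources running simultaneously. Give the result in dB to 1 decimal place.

Sum in the linear (power) domain: Σ 10^(Lᵢ/10) = 10^(79.4/10) + 10^(89.3/10) = 9.382e+08.
L_total = 10·log₁₀(9.382e+08) = 89.7 dB.

89.7 dB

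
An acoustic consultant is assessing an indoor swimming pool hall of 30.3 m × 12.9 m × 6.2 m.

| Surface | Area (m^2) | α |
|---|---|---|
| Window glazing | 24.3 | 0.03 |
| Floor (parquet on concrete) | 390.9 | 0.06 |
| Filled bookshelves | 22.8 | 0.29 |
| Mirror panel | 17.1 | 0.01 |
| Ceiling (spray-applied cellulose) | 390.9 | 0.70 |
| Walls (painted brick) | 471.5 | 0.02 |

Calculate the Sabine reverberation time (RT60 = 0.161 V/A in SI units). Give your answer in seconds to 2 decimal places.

Total absorption A = 24.3·0.03 + 390.9·0.06 + 22.8·0.29 + 17.1·0.01 + 390.9·0.70 + 471.5·0.02
  = 0.729 + 23.454 + 6.612 + 0.171 + 273.630 + 9.430 = 314.026 m^2 sabins.
Volume V = 30.3 × 12.9 × 6.2 = 2423.394 m³.
Sabine: RT60 = 0.161 × 2423.394 / 314.026 = 1.24 s.

1.24 sec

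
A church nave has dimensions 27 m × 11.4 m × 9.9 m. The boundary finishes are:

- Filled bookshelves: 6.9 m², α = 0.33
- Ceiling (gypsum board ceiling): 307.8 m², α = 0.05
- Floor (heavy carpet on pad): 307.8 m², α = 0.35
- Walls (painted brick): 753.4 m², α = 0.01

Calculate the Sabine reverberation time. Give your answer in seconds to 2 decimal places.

3.69 s

Total absorption A = 6.9·0.33 + 307.8·0.05 + 307.8·0.35 + 753.4·0.01
  = 2.277 + 15.390 + 107.730 + 7.534 = 132.931 m² sabins.
Room volume: 3047.22 m³.
RT60 = 0.161 · V / A = 0.161 × 3047.22 / 132.931 = 3.69 s.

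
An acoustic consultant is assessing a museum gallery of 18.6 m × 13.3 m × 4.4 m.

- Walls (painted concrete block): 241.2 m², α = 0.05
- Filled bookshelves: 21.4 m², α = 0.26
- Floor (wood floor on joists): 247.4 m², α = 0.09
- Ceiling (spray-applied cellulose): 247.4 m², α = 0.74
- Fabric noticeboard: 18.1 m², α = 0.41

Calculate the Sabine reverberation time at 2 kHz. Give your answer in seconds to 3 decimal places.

0.761 sec

Total absorption A = 241.2·0.05 + 21.4·0.26 + 247.4·0.09 + 247.4·0.74 + 18.1·0.41
  = 12.060 + 5.564 + 22.266 + 183.076 + 7.421 = 230.387 m² sabins.
Volume V = 18.6 × 13.3 × 4.4 = 1088.472 m³.
Sabine: RT60 = 0.161 × 1088.472 / 230.387 = 0.761 s.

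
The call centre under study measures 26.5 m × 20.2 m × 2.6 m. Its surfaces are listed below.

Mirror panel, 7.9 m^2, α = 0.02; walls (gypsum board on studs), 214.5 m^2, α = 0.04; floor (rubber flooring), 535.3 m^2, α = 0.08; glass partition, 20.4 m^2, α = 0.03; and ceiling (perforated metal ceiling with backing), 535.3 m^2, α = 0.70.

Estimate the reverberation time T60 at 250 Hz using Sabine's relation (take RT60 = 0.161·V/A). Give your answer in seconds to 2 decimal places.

Summing Sᵢαᵢ: 0.158 + 8.580 + 42.824 + 0.612 + 374.710 → A = 426.884 sabins.
Room volume: 1391.78 m³.
Sabine: RT60 = 0.161 × 1391.78 / 426.884 = 0.52 s.

0.52 sec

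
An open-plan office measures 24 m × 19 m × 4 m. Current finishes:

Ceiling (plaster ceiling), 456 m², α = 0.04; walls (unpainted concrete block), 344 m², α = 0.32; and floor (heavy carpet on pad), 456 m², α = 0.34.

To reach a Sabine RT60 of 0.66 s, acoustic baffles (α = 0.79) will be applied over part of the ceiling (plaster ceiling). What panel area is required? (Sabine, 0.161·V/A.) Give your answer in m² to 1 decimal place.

Total absorption A₁ = 456·0.04 + 344·0.32 + 456·0.34
  = 18.240 + 110.080 + 155.040 = 283.360 m² sabins.
Required A₂ = 0.161·1824/0.66 = 444.945 sabins.
ΔA needed = 444.945 − 283.360 = 161.585 sabins.
Net gain per m²: Δα = 0.79 − 0.04 = 0.75.
Area = ΔA/Δα = 161.585/0.75 = 215.4 m².

215.4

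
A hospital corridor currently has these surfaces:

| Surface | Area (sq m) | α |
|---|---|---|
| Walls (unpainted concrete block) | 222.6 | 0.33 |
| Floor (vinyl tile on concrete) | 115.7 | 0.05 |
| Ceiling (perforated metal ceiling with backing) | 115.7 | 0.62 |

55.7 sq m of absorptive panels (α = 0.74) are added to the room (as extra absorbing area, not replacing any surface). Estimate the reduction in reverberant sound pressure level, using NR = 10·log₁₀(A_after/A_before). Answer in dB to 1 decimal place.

1.0 dB

Summing Sᵢαᵢ: 73.458 + 5.785 + 71.734 → A_before = 150.977 sabins.
Added absorption = 55.7 × 0.74 = 41.218 sabins.
A_after = 150.977 + 41.218 = 192.195 sabins.
NR = 10·log₁₀(192.195/150.977) = 1.0 dB.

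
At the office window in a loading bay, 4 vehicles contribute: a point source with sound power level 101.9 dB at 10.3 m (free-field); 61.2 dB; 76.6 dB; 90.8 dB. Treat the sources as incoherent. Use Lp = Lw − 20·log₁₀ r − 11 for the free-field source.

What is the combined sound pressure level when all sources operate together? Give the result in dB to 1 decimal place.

Source at 10.3 m: Lp = 101.9 − 20·log₁₀(10.3) − 11 = 70.6 dB.
Sum in the linear (power) domain: Σ 10^(Lᵢ/10) = 10^(70.6/10) + 10^(61.2/10) + 10^(76.6/10) + 10^(90.8/10) = 1.261e+09.
Combined level = 10 log₁₀(1.261e+09) = 91.0 dB.

91.0 dB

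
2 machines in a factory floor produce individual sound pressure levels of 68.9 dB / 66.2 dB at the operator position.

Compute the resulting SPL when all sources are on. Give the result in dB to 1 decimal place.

70.8 dB

Converting to relative power and adding: 10^(68.9/10) + 10^(66.2/10) = 1.193e+07.
L_total = 10·log₁₀(1.193e+07) = 70.8 dB.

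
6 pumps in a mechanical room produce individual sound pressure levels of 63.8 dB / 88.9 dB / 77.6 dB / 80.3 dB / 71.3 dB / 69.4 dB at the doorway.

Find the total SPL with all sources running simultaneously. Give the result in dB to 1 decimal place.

Converting to relative power and adding: 10^(63.8/10) + 10^(88.9/10) + 10^(77.6/10) + 10^(80.3/10) + 10^(71.3/10) + 10^(69.4/10) = 9.655e+08.
Combined level = 10 log₁₀(9.655e+08) = 89.8 dB.

89.8 dB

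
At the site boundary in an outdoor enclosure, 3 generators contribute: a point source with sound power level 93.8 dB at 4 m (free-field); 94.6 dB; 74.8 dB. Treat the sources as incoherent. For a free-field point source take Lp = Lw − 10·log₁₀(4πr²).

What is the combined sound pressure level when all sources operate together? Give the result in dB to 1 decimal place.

94.7 dB

Source at 4 m: Lp = 93.8 − 10·log₁₀(4π·4²) = 93.8 − 10·log₁₀(201.062) = 70.8 dB.
Converting to relative power and adding: 10^(70.8/10) + 10^(94.6/10) + 10^(74.8/10) = 2.926e+09.
Combined level = 10 log₁₀(2.926e+09) = 94.7 dB.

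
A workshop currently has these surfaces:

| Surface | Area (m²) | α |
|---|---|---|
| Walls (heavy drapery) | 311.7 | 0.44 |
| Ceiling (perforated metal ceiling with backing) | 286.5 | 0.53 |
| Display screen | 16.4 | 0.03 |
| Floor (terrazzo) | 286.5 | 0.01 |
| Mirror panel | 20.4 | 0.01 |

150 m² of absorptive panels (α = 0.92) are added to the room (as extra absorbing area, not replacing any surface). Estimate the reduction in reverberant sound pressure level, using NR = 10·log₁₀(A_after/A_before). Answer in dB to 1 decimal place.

Total absorption A_before = 311.7·0.44 + 286.5·0.53 + 16.4·0.03 + 286.5·0.01 + 20.4·0.01
  = 137.148 + 151.845 + 0.492 + 2.865 + 0.204 = 292.554 m² sabins.
Treatment contributes 150·0.92 = 138.000 sabins.
A_after = 292.554 + 138.000 = 430.554 sabins.
Reduction = 10 log₁₀(A_after/A_before) = 10 log₁₀(1.4717) = 1.7 dB.

1.7 dB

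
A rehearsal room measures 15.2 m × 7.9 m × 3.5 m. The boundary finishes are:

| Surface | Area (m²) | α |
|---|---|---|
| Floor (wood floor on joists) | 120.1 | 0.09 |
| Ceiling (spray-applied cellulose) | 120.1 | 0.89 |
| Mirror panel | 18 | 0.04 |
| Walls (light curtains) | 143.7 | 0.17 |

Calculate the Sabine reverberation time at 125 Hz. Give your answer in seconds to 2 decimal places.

0.47 seconds

Summing Sᵢαᵢ: 10.809 + 106.889 + 0.720 + 24.429 → A = 142.847 sabins.
Volume V = 15.2 × 7.9 × 3.5 = 420.28 m³.
T = 0.161 V/A = 0.161·420.28/142.847 = 0.47 s.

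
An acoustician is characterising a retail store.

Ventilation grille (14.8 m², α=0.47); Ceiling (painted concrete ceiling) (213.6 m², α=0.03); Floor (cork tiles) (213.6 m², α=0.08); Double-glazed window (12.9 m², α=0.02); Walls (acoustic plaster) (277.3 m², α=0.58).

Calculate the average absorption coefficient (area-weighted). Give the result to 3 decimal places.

0.262

S = Σ Sᵢ = 14.8 + 213.6 + 213.6 + 12.9 + 277.3 = 732.2 m².
A = 14.8×0.47 + 213.6×0.03 + 213.6×0.08 + 12.9×0.02 + 277.3×0.58 = 191.544 sabins.
ᾱ = A/S = 0.262.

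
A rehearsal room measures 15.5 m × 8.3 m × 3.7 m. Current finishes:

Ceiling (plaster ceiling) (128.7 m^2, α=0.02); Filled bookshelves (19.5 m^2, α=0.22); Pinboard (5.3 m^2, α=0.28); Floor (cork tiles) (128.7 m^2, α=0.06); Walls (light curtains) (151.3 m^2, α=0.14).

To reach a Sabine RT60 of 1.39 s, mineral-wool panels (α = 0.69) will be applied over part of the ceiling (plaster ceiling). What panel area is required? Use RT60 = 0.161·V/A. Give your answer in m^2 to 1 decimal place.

A₁ = Σ Sᵢαᵢ = 128.7·0.02 + 19.5·0.22 + 5.3·0.28 + 128.7·0.06 + 151.3·0.14 = 37.252 sabins.
Required A₂ = 0.161·476.005/1.39 = 55.134 sabins.
Absorption to add: 55.134 − 37.252 = 17.882 sabins.
Net gain per m^2: Δα = 0.69 − 0.02 = 0.67.
Area = ΔA/Δα = 17.882/0.67 = 26.7 m^2.

26.7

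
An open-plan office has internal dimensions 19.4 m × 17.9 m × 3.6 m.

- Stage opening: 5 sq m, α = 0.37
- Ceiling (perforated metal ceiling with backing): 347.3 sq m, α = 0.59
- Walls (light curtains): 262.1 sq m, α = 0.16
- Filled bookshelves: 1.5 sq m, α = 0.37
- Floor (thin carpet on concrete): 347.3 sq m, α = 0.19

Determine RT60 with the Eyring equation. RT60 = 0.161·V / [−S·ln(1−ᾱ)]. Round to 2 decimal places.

S = Σ Sᵢ = 963.2 sq m.
Σ(Sᵢαᵢ) = 5×0.37 + 347.3×0.59 + 262.1×0.16 + 1.5×0.37 + 347.3×0.19 = 315.235.
Mean coefficient ᾱ = A/S = 0.3273.
Eyring denominator: −S ln(1−ᾱ) = 381.866.
V = 19.4 × 17.9 × 3.6 = 1250.136 m³.
RT60 = 0.161 × 1250.136 / 381.866 = 0.53 s.

0.53 s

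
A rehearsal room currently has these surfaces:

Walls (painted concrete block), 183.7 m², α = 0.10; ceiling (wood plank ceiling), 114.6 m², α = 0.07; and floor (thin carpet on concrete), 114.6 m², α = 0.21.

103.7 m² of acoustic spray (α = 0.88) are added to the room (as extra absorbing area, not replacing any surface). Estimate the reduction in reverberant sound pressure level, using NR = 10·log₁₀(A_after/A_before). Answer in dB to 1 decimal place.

Equivalent absorption area: A_before = 183.7*0.10 + 114.6*0.07 + 114.6*0.21 = 50.458 m².
Treatment contributes 103.7·0.88 = 91.256 sabins.
New total A_after = 141.714 sabins.
Reduction = 10 log₁₀(A_after/A_before) = 10 log₁₀(2.8086) = 4.5 dB.

4.5 dB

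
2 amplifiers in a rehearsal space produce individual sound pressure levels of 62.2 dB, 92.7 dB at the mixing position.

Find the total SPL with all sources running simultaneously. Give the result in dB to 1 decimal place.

Σ 10^(Lᵢ/10) = 1.864e+09.
L_total = 10·log₁₀(1.864e+09) = 92.7 dB.

92.7 dB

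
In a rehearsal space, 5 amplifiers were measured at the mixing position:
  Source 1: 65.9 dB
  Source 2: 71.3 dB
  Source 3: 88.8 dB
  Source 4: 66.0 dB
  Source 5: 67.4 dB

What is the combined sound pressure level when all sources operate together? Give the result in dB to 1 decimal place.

89.0 dB

Σ 10^(Lᵢ/10) = 7.854e+08.
Back to dB: 10·log₁₀ Σ = 89.0 dB.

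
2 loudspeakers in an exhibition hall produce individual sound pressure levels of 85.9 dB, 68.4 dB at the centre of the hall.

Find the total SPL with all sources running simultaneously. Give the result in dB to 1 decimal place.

86.0 dB

Sum in the linear (power) domain: Σ 10^(Lᵢ/10) = 10^(85.9/10) + 10^(68.4/10) = 3.96e+08.
Combined level = 10 log₁₀(3.96e+08) = 86.0 dB.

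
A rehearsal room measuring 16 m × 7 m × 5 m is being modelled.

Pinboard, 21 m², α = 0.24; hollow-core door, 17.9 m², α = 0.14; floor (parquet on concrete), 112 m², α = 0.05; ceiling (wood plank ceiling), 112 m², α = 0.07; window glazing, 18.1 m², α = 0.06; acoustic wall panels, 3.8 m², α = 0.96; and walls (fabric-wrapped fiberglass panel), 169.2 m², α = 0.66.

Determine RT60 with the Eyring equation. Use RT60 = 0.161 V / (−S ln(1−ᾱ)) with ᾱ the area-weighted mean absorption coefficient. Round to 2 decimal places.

Total surface area S = 21 + 17.9 + 112 + 112 + 18.1 + 3.8 + 169.2 = 454.0 m².
Σ(Sᵢαᵢ) = 21×0.24 + 17.9×0.14 + 112×0.05 + 112×0.07 + 18.1×0.06 + 3.8×0.96 + 169.2×0.66 = 137.392.
Mean coefficient ᾱ = A/S = 0.3026.
−S·ln(1−ᾱ) = −454.0 × ln(1 − 0.3026) = 163.620.
V = 16 × 7 × 5 = 560 m³.
RT60 = 0.161 × 560 / 163.620 = 0.55 s.

0.55 s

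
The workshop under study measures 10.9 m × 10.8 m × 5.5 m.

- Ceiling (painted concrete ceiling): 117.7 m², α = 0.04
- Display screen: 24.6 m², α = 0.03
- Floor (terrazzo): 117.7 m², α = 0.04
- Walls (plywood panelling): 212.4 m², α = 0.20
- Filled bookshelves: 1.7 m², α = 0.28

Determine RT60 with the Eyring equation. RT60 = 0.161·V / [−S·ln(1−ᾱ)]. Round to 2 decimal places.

Total surface area S = 117.7 + 24.6 + 117.7 + 212.4 + 1.7 = 474.1 m².
Σ(Sᵢαᵢ) = 117.7×0.04 + 24.6×0.03 + 117.7×0.04 + 212.4×0.20 + 1.7×0.28 = 53.110.
Mean coefficient ᾱ = A/S = 0.1120.
Eyring denominator: −S ln(1−ᾱ) = 56.315.
V = 10.9 × 10.8 × 5.5 = 647.46 m³.
RT60 = 0.161 × 647.46 / 56.315 = 1.85 s.

1.85 sec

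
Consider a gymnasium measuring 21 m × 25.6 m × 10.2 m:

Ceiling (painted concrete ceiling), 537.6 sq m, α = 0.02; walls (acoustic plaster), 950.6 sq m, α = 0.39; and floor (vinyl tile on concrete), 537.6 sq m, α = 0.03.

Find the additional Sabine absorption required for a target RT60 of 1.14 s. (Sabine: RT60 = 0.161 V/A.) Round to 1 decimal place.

Total absorption A₁ = 537.6·0.02 + 950.6·0.39 + 537.6·0.03
  = 10.752 + 370.734 + 16.128 = 397.614 sq m sabins.
For T = 1.14 s, need A₂ = 0.161·V/T = 0.161·5483.52/1.14 = 774.427 sabins.
Additional absorption ΔA = 774.427 − 397.614 = 376.8 sabins.

376.8 sabins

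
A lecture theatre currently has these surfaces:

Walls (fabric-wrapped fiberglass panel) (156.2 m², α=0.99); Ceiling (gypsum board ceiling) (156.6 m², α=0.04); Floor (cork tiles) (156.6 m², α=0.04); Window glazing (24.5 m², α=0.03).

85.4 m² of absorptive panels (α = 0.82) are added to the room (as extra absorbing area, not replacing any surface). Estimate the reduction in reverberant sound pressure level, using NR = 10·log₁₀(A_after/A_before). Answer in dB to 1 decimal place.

1.5 dB

A_before = Σ Sᵢαᵢ = 156.2*0.99 + 156.6*0.04 + 156.6*0.04 + 24.5*0.03 = 167.901 sabins.
Treatment contributes 85.4·0.82 = 70.028 sabins.
A_after = 167.901 + 70.028 = 237.929 sabins.
Reduction = 10 log₁₀(A_after/A_before) = 10 log₁₀(1.4171) = 1.5 dB.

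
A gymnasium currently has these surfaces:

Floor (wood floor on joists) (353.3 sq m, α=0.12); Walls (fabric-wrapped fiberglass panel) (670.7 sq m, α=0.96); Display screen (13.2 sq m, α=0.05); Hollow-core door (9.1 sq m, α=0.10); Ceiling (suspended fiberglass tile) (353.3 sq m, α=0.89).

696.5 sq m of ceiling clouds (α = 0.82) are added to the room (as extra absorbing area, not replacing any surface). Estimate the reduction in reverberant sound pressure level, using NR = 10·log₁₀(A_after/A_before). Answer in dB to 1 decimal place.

2.0 dB

Total absorption A_before = 353.3·0.12 + 670.7·0.96 + 13.2·0.05 + 9.1·0.10 + 353.3·0.89
  = 42.396 + 643.872 + 0.660 + 0.910 + 314.437 = 1002.275 sq m sabins.
Treatment contributes 696.5·0.82 = 571.130 sabins.
New total A_after = 1573.405 sabins.
NR = 10·log₁₀(1573.405/1002.275) = 2.0 dB.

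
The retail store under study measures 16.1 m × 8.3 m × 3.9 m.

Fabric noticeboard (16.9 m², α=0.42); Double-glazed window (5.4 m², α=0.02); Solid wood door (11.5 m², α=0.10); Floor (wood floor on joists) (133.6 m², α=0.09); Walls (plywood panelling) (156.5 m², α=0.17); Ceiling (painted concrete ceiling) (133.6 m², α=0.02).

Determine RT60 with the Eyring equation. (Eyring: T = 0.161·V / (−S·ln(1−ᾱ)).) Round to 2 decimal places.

Total surface area S = 16.9 + 5.4 + 11.5 + 133.6 + 156.5 + 133.6 = 457.5 m².
Σ(Sᵢαᵢ) = 16.9·0.42 + 5.4·0.02 + 11.5·0.10 + 133.6·0.09 + 156.5·0.17 + 133.6·0.02 = 49.657.
Mean coefficient ᾱ = A/S = 0.1085.
−S·ln(1−ᾱ) = −457.5 × ln(1 − 0.1085) = 52.544.
V = 16.1 × 8.3 × 3.9 = 521.157 m³.
RT60 = 0.161 × 521.157 / 52.544 = 1.60 s.

1.60 sec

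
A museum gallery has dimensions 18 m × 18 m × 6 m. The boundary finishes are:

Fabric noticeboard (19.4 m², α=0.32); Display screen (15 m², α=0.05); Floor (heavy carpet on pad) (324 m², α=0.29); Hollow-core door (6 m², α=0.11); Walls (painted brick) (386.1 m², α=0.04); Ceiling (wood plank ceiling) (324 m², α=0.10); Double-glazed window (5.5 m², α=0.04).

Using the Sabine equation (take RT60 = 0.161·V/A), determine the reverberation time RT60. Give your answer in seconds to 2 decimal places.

A = Σ Sᵢαᵢ = 19.4·0.32 + 15·0.05 + 324·0.29 + 6·0.11 + 386.1·0.04 + 324·0.10 + 5.5·0.04 = 149.642 sabins.
Room volume: 1944 m³.
Sabine: RT60 = 0.161 × 1944 / 149.642 = 2.09 s.

2.09 s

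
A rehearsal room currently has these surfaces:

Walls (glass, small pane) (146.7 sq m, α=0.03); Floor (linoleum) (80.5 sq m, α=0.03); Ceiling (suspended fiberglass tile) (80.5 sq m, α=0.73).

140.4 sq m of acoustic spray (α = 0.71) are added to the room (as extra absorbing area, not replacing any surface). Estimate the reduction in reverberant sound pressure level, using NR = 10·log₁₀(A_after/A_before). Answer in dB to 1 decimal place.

Total absorption A_before = 146.7×0.03 + 80.5×0.03 + 80.5×0.73
  = 4.401 + 2.415 + 58.765 = 65.581 sq m sabins.
Added absorption = 140.4 × 0.71 = 99.684 sabins.
New total A_after = 165.265 sabins.
NR = 10·log₁₀(165.265/65.581) = 4.0 dB.

4.0 dB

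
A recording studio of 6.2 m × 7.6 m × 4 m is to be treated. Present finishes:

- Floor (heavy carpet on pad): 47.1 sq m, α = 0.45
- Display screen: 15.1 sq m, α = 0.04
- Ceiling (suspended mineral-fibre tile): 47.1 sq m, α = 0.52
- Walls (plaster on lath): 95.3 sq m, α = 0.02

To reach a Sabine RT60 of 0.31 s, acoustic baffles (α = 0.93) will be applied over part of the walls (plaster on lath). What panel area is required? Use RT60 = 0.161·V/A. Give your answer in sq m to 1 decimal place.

Equivalent absorption area: A₁ = 47.1×0.45 + 15.1×0.04 + 47.1×0.52 + 95.3×0.02 = 48.197 sq m.
Required A₂ = 0.161·188.48/0.31 = 97.888 sabins.
Absorption to add: 97.888 − 48.197 = 49.691 sabins.
Net gain per sq m: Δα = 0.93 − 0.02 = 0.91.
Panel area = 49.691 / 0.91 = 54.6 sq m.

54.6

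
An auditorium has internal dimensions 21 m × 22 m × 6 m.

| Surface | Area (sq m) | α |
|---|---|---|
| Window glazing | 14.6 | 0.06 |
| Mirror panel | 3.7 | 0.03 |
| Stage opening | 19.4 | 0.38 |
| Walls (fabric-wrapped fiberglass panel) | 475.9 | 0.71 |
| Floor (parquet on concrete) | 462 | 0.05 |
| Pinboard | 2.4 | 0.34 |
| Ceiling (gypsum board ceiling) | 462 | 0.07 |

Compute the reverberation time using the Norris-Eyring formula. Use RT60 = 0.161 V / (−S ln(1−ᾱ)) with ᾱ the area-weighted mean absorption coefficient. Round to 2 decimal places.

Total surface area S = 14.6 + 3.7 + 19.4 + 475.9 + 462 + 2.4 + 462 = 1440.0 sq m.
Absorption A = 14.6·0.06 + 3.7·0.03 + 19.4·0.38 + 475.9·0.71 + 462·0.05 + 2.4·0.34 + 462·0.07 = 402.504 sabins.
Mean coefficient ᾱ = A/S = 0.2795.
−S·ln(1−ᾱ) = −1440.0 × ln(1 − 0.2795) = 472.046.
V = 21 × 22 × 6 = 2772 m³.
RT60 = 0.161 × 2772 / 472.046 = 0.95 s.

0.95 s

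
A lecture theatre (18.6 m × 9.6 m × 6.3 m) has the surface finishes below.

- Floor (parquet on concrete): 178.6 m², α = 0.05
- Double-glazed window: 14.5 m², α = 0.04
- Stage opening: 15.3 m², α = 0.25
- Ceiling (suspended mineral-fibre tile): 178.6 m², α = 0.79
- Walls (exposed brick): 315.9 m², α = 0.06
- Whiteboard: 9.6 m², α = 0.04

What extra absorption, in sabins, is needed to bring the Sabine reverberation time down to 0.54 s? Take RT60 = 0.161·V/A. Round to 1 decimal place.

Equivalent absorption area: A₁ = 178.6×0.05 + 14.5×0.04 + 15.3×0.25 + 178.6×0.79 + 315.9×0.06 + 9.6×0.04 = 173.767 m².
V = 1124.928 m³. Required absorption A₂ = 0.161 × 1124.928 / 0.54 = 335.395 sabins.
Shortfall: 335.395 − 173.767 = 161.6 sabins.

161.6 sabins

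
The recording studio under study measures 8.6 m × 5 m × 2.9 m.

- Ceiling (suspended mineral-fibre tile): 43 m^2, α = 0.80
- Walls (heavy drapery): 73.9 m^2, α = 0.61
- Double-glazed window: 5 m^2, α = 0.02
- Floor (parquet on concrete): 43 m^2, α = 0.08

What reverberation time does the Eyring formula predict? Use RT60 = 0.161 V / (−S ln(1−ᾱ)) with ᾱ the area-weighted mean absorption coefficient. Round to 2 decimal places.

S = Σ Sᵢ = 164.9 m^2.
Σ(Sᵢαᵢ) = 43×0.80 + 73.9×0.61 + 5×0.02 + 43×0.08 = 83.019.
Mean coefficient ᾱ = A/S = 0.5035.
Eyring denominator: −S ln(1−ᾱ) = 115.458.
V = 8.6 × 5 × 2.9 = 124.7 m³.
RT60 = 0.161 × 124.7 / 115.458 = 0.17 s.

0.17 sec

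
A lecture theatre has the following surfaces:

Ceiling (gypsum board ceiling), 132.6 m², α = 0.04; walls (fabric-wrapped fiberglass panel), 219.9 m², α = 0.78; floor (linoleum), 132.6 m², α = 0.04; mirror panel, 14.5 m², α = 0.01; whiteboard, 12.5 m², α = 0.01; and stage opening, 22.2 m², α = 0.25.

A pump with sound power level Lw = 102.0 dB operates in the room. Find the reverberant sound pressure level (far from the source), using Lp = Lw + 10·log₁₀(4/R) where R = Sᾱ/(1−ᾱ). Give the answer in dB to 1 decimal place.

A = 187.950 sabins; S = 534.3 m².
ᾱ = 187.950/534.3 = 0.3518; R = Sᾱ/(1−ᾱ) = 187.950/(1−0.3518) = 289.957 m².
Lp = 102.0 + 10·log₁₀(4/289.957) = 102.0 + (-18.60) = 83.4 dB.

83.4 dB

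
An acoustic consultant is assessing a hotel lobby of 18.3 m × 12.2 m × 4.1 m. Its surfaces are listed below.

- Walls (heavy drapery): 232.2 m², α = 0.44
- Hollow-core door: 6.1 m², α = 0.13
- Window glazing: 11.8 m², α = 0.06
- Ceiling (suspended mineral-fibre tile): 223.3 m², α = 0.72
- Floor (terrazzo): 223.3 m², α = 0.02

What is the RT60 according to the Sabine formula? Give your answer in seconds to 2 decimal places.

A = Σ Sᵢαᵢ = 232.2·0.44 + 6.1·0.13 + 11.8·0.06 + 223.3·0.72 + 223.3·0.02 = 268.911 sabins.
Room volume: 915.366 m³.
RT60 = 0.161 · V / A = 0.161 × 915.366 / 268.911 = 0.55 s.

0.55 s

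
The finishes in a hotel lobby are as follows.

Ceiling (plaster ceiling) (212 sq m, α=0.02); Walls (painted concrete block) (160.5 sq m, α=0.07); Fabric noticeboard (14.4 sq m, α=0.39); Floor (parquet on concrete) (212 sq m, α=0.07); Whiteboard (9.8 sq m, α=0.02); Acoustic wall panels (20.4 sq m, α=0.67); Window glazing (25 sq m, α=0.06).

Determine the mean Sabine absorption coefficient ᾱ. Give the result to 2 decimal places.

0.08

Total surface area S = 654.1 sq m.
Σ(Sᵢαᵢ) = 212·0.02 + 160.5·0.07 + 14.4·0.39 + 212·0.07 + 9.8·0.02 + 20.4·0.67 + 25·0.06 = 51.295.
ᾱ = 51.295 / 654.1 = 0.08.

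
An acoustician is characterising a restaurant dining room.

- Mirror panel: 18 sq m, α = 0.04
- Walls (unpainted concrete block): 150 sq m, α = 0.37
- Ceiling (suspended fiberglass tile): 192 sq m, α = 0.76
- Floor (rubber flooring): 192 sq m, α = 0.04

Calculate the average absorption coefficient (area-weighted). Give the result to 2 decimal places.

Total surface area S = 552.0 sq m.
Weighted sum Σ Sα = 209.820.
ᾱ = A/S = 0.38.

0.38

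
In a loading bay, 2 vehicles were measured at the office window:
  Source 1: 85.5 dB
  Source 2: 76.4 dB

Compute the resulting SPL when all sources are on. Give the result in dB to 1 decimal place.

Sum in the linear (power) domain: Σ 10^(Lᵢ/10) = 10^(85.5/10) + 10^(76.4/10) = 3.985e+08.
Back to dB: 10·log₁₀ Σ = 86.0 dB.

86.0 dB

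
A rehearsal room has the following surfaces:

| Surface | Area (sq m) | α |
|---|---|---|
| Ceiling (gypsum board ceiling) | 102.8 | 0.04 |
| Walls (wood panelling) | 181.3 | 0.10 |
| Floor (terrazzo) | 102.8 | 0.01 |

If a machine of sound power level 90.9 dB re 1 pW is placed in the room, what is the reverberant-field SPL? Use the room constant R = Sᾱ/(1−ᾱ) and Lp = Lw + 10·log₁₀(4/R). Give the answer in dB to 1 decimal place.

Σ(Sᵢαᵢ) = 102.8×0.04 + 181.3×0.10 + 102.8×0.01 = 23.270; total area S = 386.9 sq m.
ᾱ = 23.270/386.9 = 0.0601; R = Sᾱ/(1−ᾱ) = 23.270/(1−0.0601) = 24.758 sq m.
Lp = 90.9 + 10·log₁₀(4/24.758) = 90.9 + (-7.92) = 83.0 dB.

83.0 dB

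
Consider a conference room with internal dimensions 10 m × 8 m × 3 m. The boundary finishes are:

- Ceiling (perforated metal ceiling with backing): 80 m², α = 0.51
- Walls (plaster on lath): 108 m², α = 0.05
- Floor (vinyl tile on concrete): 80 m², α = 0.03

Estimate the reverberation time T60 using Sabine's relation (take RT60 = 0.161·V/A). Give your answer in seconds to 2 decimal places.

Equivalent absorption area: A = 80×0.51 + 108×0.05 + 80×0.03 = 48.600 m².
V = 10·8·3 = 240 m³.
RT60 = 0.161 · V / A = 0.161 × 240 / 48.600 = 0.80 s.

0.80 sec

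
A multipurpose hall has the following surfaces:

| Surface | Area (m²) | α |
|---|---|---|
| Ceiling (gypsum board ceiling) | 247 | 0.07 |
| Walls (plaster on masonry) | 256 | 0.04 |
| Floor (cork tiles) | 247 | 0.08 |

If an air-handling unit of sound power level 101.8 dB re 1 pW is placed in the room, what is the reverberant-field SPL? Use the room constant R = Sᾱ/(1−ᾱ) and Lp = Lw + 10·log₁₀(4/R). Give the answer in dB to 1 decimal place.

90.8 dB

Σ(Sᵢαᵢ) = 247×0.07 + 256×0.04 + 247×0.08 = 47.290; total area S = 750.0 m².
ᾱ = 0.0631, so room constant R = A/(1−ᾱ) = 50.475 m².
Lp = 101.8 + 10·log₁₀(4/50.475) = 101.8 + (-11.01) = 90.8 dB.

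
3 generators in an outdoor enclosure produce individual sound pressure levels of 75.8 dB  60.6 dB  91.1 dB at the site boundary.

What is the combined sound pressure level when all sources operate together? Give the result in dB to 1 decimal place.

Σ 10^(Lᵢ/10) = 1.327e+09.
L_total = 10·log₁₀(1.327e+09) = 91.2 dB.

91.2 dB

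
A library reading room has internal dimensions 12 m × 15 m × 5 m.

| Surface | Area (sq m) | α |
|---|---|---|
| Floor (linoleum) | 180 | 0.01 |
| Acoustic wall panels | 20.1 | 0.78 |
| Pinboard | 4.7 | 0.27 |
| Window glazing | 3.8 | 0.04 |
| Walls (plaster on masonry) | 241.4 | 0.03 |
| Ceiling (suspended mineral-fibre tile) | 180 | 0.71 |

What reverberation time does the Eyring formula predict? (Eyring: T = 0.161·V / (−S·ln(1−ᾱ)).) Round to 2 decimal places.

Total surface area S = 180 + 20.1 + 4.7 + 3.8 + 241.4 + 180 = 630.0 sq m.
Σ(Sᵢαᵢ) = 180×0.01 + 20.1×0.78 + 4.7×0.27 + 3.8×0.04 + 241.4×0.03 + 180×0.71 = 153.941.
ᾱ = 153.941 / 630.0 = 0.2444.
−S·ln(1−ᾱ) = −630.0 × ln(1 − 0.2444) = 176.553.
V = 12 × 15 × 5 = 900 m³.
RT60 = 0.161 × 900 / 176.553 = 0.82 s.

0.82 s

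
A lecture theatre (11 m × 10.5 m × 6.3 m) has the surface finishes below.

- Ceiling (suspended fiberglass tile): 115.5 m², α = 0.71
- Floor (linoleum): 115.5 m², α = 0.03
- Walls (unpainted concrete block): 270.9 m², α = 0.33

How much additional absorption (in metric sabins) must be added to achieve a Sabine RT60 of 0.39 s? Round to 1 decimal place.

125.5 sabins

Summing Sᵢαᵢ: 82.005 + 3.465 + 89.397 → A₁ = 174.867 sabins.
Target A₂ = 0.161·727.65/0.39 = 300.389 sabins (V = 727.65 m³).
Additional absorption ΔA = 300.389 − 174.867 = 125.5 sabins.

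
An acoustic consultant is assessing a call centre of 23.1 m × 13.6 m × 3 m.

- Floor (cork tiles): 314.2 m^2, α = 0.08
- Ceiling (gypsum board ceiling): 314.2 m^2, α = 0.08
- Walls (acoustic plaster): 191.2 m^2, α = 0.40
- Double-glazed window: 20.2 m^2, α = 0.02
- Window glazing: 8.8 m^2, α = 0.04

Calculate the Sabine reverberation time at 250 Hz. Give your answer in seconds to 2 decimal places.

1.19 s

Summing Sᵢαᵢ: 25.136 + 25.136 + 76.480 + 0.404 + 0.352 → A = 127.508 sabins.
Volume V = 23.1 × 13.6 × 3 = 942.48 m³.
T = 0.161 V/A = 0.161·942.48/127.508 = 1.19 s.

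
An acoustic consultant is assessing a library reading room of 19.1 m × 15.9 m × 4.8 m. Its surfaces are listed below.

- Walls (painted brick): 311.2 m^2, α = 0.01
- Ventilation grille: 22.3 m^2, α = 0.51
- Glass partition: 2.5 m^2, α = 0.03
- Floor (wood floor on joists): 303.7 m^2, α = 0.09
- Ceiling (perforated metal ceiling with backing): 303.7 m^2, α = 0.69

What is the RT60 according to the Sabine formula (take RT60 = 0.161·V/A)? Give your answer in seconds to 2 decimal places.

0.93 s

A = Σ Sᵢαᵢ = 311.2×0.01 + 22.3×0.51 + 2.5×0.03 + 303.7×0.09 + 303.7×0.69 = 251.446 sabins.
V = 19.1·15.9·4.8 = 1457.712 m³.
Sabine: RT60 = 0.161 × 1457.712 / 251.446 = 0.93 s.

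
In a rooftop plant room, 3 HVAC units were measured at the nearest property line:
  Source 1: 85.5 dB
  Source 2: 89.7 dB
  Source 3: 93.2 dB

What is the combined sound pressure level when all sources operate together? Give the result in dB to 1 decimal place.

95.3 dB

Sum in the linear (power) domain: Σ 10^(Lᵢ/10) = 10^(85.5/10) + 10^(89.7/10) + 10^(93.2/10) = 3.377e+09.
Back to dB: 10·log₁₀ Σ = 95.3 dB.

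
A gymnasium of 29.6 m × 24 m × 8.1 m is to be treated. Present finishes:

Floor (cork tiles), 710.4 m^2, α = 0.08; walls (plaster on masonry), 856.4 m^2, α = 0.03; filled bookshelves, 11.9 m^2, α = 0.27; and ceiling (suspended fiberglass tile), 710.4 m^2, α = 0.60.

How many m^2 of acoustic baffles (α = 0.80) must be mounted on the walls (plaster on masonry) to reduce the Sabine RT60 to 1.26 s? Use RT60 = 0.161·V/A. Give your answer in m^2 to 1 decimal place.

290.0

Equivalent absorption area: A₁ = 710.4*0.08 + 856.4*0.03 + 11.9*0.27 + 710.4*0.60 = 511.977 m^2.
V = 5754.24 m³. Target absorption A₂ = 0.161 × 5754.24 / 1.26 = 735.264 sabins.
ΔA needed = 735.264 − 511.977 = 223.287 sabins.
Net gain per m^2: Δα = 0.80 − 0.03 = 0.77.
Panel area = 223.287 / 0.77 = 290.0 m^2.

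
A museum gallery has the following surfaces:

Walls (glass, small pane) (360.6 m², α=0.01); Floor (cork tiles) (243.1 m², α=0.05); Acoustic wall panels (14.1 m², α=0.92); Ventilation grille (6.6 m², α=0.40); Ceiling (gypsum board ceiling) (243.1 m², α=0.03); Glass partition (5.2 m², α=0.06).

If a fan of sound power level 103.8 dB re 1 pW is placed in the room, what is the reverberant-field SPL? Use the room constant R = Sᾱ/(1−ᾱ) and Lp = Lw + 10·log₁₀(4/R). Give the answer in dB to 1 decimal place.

Σ(Sᵢαᵢ) = 360.6×0.01 + 243.1×0.05 + 14.1×0.92 + 6.6×0.40 + 243.1×0.03 + 5.2×0.06 = 38.978; total area S = 872.7 m².
ᾱ = 0.0447, so room constant R = A/(1−ᾱ) = 40.802 m².
Lp = Lw + 10 log₁₀(4/R) = 103.8 -10.09 = 93.7 dB.

93.7 dB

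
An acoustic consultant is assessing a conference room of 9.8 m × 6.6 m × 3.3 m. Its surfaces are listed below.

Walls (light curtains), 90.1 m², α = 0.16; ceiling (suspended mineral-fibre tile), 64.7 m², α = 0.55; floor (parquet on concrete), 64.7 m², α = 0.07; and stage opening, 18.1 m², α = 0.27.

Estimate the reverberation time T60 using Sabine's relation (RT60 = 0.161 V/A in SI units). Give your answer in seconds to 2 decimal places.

Total absorption A = 90.1*0.16 + 64.7*0.55 + 64.7*0.07 + 18.1*0.27
  = 14.416 + 35.585 + 4.529 + 4.887 = 59.417 m² sabins.
Room volume: 213.444 m³.
RT60 = 0.161 · V / A = 0.161 × 213.444 / 59.417 = 0.58 s.

0.58 sec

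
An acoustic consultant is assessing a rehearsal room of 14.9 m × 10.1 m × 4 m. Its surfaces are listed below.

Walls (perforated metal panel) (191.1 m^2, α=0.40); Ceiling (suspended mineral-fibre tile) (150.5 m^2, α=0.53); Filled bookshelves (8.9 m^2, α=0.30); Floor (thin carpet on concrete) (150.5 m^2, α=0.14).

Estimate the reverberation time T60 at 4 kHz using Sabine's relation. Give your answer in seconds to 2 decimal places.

0.54 sec

Total absorption A = 191.1·0.40 + 150.5·0.53 + 8.9·0.30 + 150.5·0.14
  = 76.440 + 79.765 + 2.670 + 21.070 = 179.945 m^2 sabins.
Room volume: 601.96 m³.
T = 0.161 V/A = 0.161·601.96/179.945 = 0.54 s.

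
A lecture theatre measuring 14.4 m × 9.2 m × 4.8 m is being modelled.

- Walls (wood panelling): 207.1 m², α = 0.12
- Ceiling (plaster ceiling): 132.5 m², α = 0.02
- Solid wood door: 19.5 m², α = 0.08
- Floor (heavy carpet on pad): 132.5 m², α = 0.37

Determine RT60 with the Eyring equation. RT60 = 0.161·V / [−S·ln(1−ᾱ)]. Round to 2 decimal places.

S = Σ Sᵢ = 491.6 m².
Absorption A = 207.1·0.12 + 132.5·0.02 + 19.5·0.08 + 132.5·0.37 = 78.087 sabins.
ᾱ = 78.087 / 491.6 = 0.1588.
Eyring denominator: −S ln(1−ᾱ) = 85.010.
V = 14.4 × 9.2 × 4.8 = 635.904 m³.
T = 0.161·V/[−S·ln(1−ᾱ)] = 0.161·635.904/85.010 = 1.20 s.

1.20 s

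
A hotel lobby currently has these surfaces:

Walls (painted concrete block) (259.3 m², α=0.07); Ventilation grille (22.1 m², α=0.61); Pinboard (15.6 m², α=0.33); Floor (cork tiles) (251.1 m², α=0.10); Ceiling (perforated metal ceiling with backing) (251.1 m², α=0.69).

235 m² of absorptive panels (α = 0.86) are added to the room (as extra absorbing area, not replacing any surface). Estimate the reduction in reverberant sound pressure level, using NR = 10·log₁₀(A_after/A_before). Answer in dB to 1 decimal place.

A_before = Σ Sᵢαᵢ = 259.3*0.07 + 22.1*0.61 + 15.6*0.33 + 251.1*0.10 + 251.1*0.69 = 235.149 sabins.
Treatment contributes 235·0.86 = 202.100 sabins.
A_after = 235.149 + 202.100 = 437.249 sabins.
NR = 10·log₁₀(437.249/235.149) = 2.7 dB.

2.7 dB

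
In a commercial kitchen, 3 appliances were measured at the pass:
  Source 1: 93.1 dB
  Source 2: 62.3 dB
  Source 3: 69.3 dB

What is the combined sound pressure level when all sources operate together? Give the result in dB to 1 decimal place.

Converting to relative power and adding: 10^(93.1/10) + 10^(62.3/10) + 10^(69.3/10) = 2.052e+09.
Back to dB: 10·log₁₀ Σ = 93.1 dB.

93.1 dB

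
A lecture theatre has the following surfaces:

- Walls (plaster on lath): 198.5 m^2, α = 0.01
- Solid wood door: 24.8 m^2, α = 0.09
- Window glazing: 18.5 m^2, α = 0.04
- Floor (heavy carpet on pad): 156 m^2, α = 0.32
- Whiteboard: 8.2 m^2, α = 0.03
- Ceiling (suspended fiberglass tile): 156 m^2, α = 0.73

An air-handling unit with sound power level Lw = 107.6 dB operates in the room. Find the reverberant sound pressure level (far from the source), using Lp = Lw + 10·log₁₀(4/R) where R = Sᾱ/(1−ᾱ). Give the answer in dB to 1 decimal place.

89.8 dB

Σ(Sᵢαᵢ) = 198.5·0.01 + 24.8·0.09 + 18.5·0.04 + 156·0.32 + 8.2·0.03 + 156·0.73 = 169.003; total area S = 562.0 m^2.
ᾱ = 0.3007, so room constant R = A/(1−ᾱ) = 241.675 m^2.
Lp = Lw + 10 log₁₀(4/R) = 107.6 -17.81 = 89.8 dB.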